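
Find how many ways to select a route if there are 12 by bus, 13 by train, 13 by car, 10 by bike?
48
By the addition principle: 12 + 13 + 13 + 10 = 48.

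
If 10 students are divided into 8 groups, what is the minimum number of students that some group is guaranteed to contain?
2

Solution: Pigeonhole: ⌈10/8⌉ = 2.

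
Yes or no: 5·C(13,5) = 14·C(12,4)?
No

Absorption identity k·C(n,k) = n·C(n-1,k-1). LHS = 5·1287 = 6,435; RHS = 14·495 = 6,930.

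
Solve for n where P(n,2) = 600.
25

P(n,2) = n(n−1) is increasing in n; n(n−1) ≈ (n−0.5)^2 = 600 gives n ≈ 25.0. Check: P(23,2) = 506, P(24,2) = 552, P(25,2) = 600 ✓. So n = 25.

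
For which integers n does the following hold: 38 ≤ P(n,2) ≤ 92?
7, 8, 9, 10

Explanation: P(6,2)=30; P(7,2)=42; P(8,2)=56; P(9,2)=72; P(10,2)=90; P(11,2)=110. So valid n = 7, 8, 9, 10.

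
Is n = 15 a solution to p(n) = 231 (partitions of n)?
No
Pentagonal recurrence p(n) = p(n−1) + p(n−2) − p(n−5) − p(n−7) + …: p(15) = p(14) + p(13) − p(10) − p(8) + p(3) + p(0) = 135 + 101 − 42 − 22 + 3 + 1 = 176, which does not equal 231.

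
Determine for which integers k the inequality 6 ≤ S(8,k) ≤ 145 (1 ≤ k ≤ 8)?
2, 7

Solution: S(8,1)=1; S(8,2)=127; S(8,3)=966; S(8,4)=1,701; S(8,5)=1,050; S(8,6)=266; S(8,7)=28; S(8,8)=1. So valid k = 2, 7.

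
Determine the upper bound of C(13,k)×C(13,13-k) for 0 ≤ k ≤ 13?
2,944,656

Solution: C(13,k)·C(13,13-k) = C(13,k)², maximised at the centre k = 6: C(13,6)² = 2,944,656.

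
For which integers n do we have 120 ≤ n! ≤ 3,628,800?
5, 6, 7, 8, 9, 10

Working:
n! is strictly increasing; 5! = 120 and 10! = 3,628,800, so valid n = 5, 6, 7, 8, 9, 10.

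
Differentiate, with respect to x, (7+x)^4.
4(7+x)^3

Reasoning: Using the power rule: d/dx (7+x)^4 = 4(7+x)^{3}.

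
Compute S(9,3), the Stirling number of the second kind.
3,025

Using the Stirling recurrence: S(n,k) = k·S(n-1,k) + S(n-1,k-1)
S(9,3) = 3·S(8,3) + S(8,2)
         = 3·966 + 127
         = 2898 + 127
         = 3,025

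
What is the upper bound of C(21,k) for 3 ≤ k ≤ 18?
352,716

Reasoning: C(21,k) is maximised at the centre of the row: C(21,10) = 352,716.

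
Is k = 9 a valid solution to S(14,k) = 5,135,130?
Yes
S(14,9) = 9·S(13,9) + S(13,8) = 9·359,502 + 1,899,612 = 5,135,130, which equals 5,135,130.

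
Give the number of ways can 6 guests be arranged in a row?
Arrangements of 6 distinct objects: 6! = 720.
Final answer: 720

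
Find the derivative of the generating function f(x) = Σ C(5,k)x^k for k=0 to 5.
Σ k·C(5,k)x^(k-1) for k=1 to 5

Term-by-term differentiation gives Σ k·C(5,k)x^{k-1} for k=1 to 5.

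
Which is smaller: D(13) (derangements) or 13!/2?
D(13)

D(13) = (13-1)·[D(12) + D(11)] = 12·[176,214,841 + 14,684,570] = 2,290,792,932; 13!/2 = 6,227,020,800/2 = 3,113,510,400.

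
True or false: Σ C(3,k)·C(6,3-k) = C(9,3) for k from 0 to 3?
True

Explanation: Vandermonde's identity gives C(9,3) = 84; RHS C(9,3) = 84.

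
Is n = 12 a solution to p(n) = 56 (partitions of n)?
Pentagonal recurrence p(n) = p(n−1) + p(n−2) − p(n−5) − p(n−7) + …: p(12) = p(11) + p(10) − p(7) − p(5) + p(0) = 56 + 42 − 15 − 7 + 1 = 77, which does not equal 56.
Final answer: No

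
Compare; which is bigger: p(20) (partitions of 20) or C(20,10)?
C(20,10)
Pentagonal recurrence p(n) = p(n−1) + p(n−2) − p(n−5) − p(n−7) + …: p(20) = p(19) + p(18) − p(15) − p(13) + p(8) + p(5) = 490 + 385 − 176 − 101 + 22 + 7 = 627; C(20,10) = 184,756.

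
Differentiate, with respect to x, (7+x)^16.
16(7+x)^15
Using the power rule: d/dx (7+x)^16 = 16(7+x)^{15}.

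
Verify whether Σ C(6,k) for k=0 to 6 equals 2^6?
True

Solution: Binomial theorem: Σ C(6,k) = (1+1)^6 = 2^6 = 64; RHS 2^6 = 64.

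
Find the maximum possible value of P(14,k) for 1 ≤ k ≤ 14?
87,178,291,200

Solution: P(14,k) increases in k, so maximum at k = 14: 14! = 87,178,291,200.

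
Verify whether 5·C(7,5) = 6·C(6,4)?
False
Absorption identity k·C(n,k) = n·C(n-1,k-1). LHS = 5·21 = 105; RHS = 6·15 = 90.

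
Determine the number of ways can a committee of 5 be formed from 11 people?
462

Reasoning: C(11,5) = 11! / (5! × (11-5)!)
         = 11! / (5! × 6!)
         = 462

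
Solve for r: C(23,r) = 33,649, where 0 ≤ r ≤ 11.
C(23,r) is increasing for 0 ≤ r ≤ 11. Stepping up (C(23,r+1) = C(23,r)·(23−r)/(r+1)): C(23,1) = 23, C(23,2) = 253, C(23,3) = 1,771, C(23,4) = 8,855, C(23,5) = 33,649 ✓. So r = 5.
Final answer: 5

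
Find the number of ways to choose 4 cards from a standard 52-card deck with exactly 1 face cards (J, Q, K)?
118,560

Solution: 12 face cards and 40 non-face cards: C(12,1) × C(40,3) = 12 × 9,880 = 118,560.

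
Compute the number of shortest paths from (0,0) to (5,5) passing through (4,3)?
To (4,3): C(7,4)=35. From there: C(3,1)=3. Total: 105.

Answer: 105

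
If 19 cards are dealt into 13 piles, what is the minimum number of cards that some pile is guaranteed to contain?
2

Working:
Pigeonhole: ⌈19/13⌉ = 2.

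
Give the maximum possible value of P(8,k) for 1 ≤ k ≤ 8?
40,320
P(8,k) increases in k, so maximum at k = 8: 8! = 40,320.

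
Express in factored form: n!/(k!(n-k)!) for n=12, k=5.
C(12,5) = 792

This is the binomial coefficient C(12,5) = 792.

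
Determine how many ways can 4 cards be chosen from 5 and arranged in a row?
120

P(5,4) = 5!/(5-4)! = 120.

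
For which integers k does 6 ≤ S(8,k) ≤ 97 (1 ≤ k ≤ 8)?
7

Solution: S(8,1)=1; S(8,2)=127; S(8,3)=966; S(8,4)=1,701; S(8,5)=1,050; S(8,6)=266; S(8,7)=28; S(8,8)=1. So valid k = 7.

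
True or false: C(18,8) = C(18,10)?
True

Reasoning: C(18,8) = C(18,18-8) by the symmetry property; both equal 43,758.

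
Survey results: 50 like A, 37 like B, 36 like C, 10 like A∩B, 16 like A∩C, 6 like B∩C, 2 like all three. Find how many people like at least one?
|A∪B∪C| = 50+37+36-10-16-6+2 = 93.
Final answer: 93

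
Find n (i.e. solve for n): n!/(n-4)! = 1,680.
8

Solution: n!/(n-4)! = n×(n-1)×(n-2)×(n-3), a product of 4 consecutive integers ≈ (n−1.5)^4. 1,680^(1/4) + 1.5 ≈ 7.9; check n = 8: 8×7×6×5 = 1,680 ✓. So n = 8.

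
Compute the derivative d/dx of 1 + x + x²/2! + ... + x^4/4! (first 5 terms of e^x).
Differentiating term by term gives the first 4 terms of e^x.
Final answer: 1 + x + x²/2! + ... + x^3/3!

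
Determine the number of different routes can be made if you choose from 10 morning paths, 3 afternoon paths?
By the multiplication principle: 10 × 3 = 30.
Final answer: 30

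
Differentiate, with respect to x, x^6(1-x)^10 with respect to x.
6x^5(1-x)^10 - 10x^6(1-x)^9

Product rule: 6x^{5}(1-x)^{10} + x^6·(-10)(1-x)^{9}.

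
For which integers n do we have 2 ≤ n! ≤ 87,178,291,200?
n! is strictly increasing; 2! = 2 and 14! = 87,178,291,200, so valid n = 2, 3, 4, 5, 6, 7, 8, 9, 10, 11, 12, 13, 14.
Final answer: 2, 3, 4, 5, 6, 7, 8, 9, 10, 11, 12, 13, 14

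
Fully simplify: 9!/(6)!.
504

Explanation: This equals 9×8×7 = 504.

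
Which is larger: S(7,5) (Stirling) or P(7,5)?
S(7,5) = 5·S(6,5) + S(6,4) = 5·15 + 65 = 140; P(7,5) = 2,520.

Answer: P(7,5)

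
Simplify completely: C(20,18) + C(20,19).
By Pascal's identity: C(21,19) = 210.
Final answer: 210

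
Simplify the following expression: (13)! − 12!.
5,748,019,200

Working:
(13)! − 12! = (13)·12! − 12! = (13−1)·12! = 12·12! = 5,748,019,200.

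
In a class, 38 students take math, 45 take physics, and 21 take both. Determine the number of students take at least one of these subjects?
62
|A∪B| = |A|+|B|-|A∩B| = 38+45-21 = 62.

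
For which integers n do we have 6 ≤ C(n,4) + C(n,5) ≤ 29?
5, 6

Solution: C(4,4)+C(4,5)=1; C(5,4)+C(5,5)=6; C(6,4)+C(6,5)=21; C(7,4)+C(7,5)=56. So valid n = 5, 6.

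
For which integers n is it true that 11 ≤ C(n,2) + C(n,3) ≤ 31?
C(4,2)+C(4,3)=10; C(5,2)+C(5,3)=20; C(6,2)+C(6,3)=35. So valid n = 5.

Answer: 5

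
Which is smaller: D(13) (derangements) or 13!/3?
13!/3

Working:
D(13) = (13-1)·[D(12) + D(11)] = 12·[176,214,841 + 14,684,570] = 2,290,792,932; 13!/3 = 6,227,020,800/3 = 2,075,673,600.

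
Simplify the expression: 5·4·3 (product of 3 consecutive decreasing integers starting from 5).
60

Working:
This is P(5,3) = 5!/(2)! = 60.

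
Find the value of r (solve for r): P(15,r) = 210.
2
P(15,r) = 15·14·…·(15−r+1), a product of r factors. Multiplying down from 15: 15 = 15; 15·14 = 210 ✓ (2 factors). So r = 2.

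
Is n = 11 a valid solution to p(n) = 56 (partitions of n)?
Yes

Explanation: Pentagonal recurrence p(n) = p(n−1) + p(n−2) − p(n−5) − p(n−7) + …: p(11) = p(10) + p(9) − p(6) − p(4) = 42 + 30 − 11 − 5 = 56, which equals 56.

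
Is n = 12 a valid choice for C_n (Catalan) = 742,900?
No

Explanation: C_12 = C(24,12)/(12+1) = 2,704,156/13 = 208,012, which does not equal 742,900.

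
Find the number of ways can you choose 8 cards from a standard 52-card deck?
752,538,150

C(52,8) = 752,538,150.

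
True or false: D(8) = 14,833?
True

Working:
Derangements of 8 elements: D(8) = (8-1)·[D(7) + D(6)] = 7·[1,854 + 265] = 14,833.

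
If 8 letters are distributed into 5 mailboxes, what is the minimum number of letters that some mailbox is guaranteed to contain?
2
Pigeonhole: ⌈8/5⌉ = 2.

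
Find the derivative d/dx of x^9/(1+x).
(9x^8(1+x) - x^9)/(1+x)²

Reasoning: Quotient rule: [9x^{8}(1+x) - x^9]/(1+x)².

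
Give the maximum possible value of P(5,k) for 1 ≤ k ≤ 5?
P(5,k) increases in k, so maximum at k = 5: 5! = 120.
Final answer: 120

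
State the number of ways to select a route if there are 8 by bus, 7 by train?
15

Solution: By the addition principle: 8 + 7 = 15.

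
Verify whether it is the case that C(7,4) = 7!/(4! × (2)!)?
The correct denominator is 4!×3!, giving C(7,4) = 35; the stated RHS is 7!/(4!×2!) = 105 ≠ 35, so the statement does not hold.

Answer: False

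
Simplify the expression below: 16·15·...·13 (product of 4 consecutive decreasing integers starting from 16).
43,680

Explanation: This is P(16,4) = 16!/(12)! = 43,680.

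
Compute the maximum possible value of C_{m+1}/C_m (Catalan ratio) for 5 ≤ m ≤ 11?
46/13

Reasoning: C_{m+1}/C_m = 2(2m+1)/(m+2), which increases with m. Maximum at m = 11: 2·23/13 = 46/13.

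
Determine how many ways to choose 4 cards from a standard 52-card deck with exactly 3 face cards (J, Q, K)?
8,800

Solution: 12 face cards and 40 non-face cards: C(12,3) × C(40,1) = 220 × 40 = 8,800.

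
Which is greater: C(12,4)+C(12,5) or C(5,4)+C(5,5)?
C(12,4)+C(12,5)

Explanation: First=1,287, Second=6.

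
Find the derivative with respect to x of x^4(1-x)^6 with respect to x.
Product rule: 4x^{3}(1-x)^{6} + x^4·(-6)(1-x)^{5}.
Final answer: 4x^3(1-x)^6 - 6x^4(1-x)^5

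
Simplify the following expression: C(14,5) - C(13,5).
715

Reasoning: C(14,5) - C(13,5) = C(13,4) = 715.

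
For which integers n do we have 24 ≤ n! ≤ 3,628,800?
4, 5, 6, 7, 8, 9, 10

Solution: n! is strictly increasing; 4! = 24 and 10! = 3,628,800, so valid n = 4, 5, 6, 7, 8, 9, 10.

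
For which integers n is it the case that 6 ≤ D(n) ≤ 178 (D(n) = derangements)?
4, 5

Using D(n) = (n−1)[D(n−1) + D(n−2)] with D(1)=0, D(2)=1: D(3)=2; D(4)=9; D(5)=44; D(6)=265. So valid n = 4, 5.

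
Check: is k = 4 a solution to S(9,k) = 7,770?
Yes

S(9,4) = 4·S(8,4) + S(8,3) = 4·1,701 + 966 = 7,770, which equals 7,770.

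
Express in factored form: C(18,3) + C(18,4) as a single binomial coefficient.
C(19,4)

Reasoning: By Pascal's identity: C(18,3) + C(18,4) = C(19,4) = 3,876.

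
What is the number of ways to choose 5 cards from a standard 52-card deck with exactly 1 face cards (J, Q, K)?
1,096,680

Solution: 12 face cards and 40 non-face cards: C(12,1) × C(40,4) = 12 × 91,390 = 1,096,680.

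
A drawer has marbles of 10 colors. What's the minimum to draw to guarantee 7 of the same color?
61
Worst case: 6 of each = 60. One more: 61.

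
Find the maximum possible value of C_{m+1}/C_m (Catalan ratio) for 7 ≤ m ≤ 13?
C_{m+1}/C_m = 2(2m+1)/(m+2), which increases with m. Maximum at m = 13: 2·27/15 = 18/5.

Answer: 18/5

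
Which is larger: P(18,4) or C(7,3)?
P(18,4)
P(18,4)=73,440, C(7,3)=35.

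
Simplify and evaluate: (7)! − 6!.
4,320

Working:
(7)! − 6! = (7)·6! − 6! = (7−1)·6! = 6·6! = 4,320.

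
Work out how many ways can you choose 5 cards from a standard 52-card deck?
2,598,960

Reasoning: C(52,5) = 2,598,960.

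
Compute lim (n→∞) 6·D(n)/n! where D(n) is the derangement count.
6/e
D(n)/n! → 1/e, so 6·D(n)/n! → 6/e.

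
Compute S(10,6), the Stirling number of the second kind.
22,827
Using the Stirling recurrence: S(n,k) = k·S(n-1,k) + S(n-1,k-1)
S(10,6) = 6·S(9,6) + S(9,5)
         = 6·2646 + 6951
         = 15876 + 6951
         = 22,827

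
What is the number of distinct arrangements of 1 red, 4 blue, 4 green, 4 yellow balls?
450,450

Solution: Multinomial: 13!/(1! × 4! × 4! × 4!) = 450,450.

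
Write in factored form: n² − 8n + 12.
(n − 2)(n − 6)
Seek roots whose sum is 8 and product is 12: (2, 6). So n² − 8n + 12 = (n − 2)(n − 6).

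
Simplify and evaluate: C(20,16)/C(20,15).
C(n,k+1)/C(n,k) = (n−k)/(k+1). Here (20−15)/(15+1) = 5/16 = 5/16.
Final answer: 5/16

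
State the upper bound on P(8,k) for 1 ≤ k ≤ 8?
P(8,k) increases in k, so maximum at k = 8: 8! = 40,320.

Answer: 40,320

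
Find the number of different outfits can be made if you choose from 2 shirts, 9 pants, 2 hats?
By the multiplication principle: 2 × 9 × 2 = 36.

Answer: 36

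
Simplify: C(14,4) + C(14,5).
By Pascal's identity: C(15,5) = 3,003.

Answer: 3,003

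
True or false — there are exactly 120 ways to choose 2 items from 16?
True
C(16,2) = 120.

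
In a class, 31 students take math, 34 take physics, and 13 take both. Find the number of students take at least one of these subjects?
52

Solution: |A∪B| = |A|+|B|-|A∩B| = 31+34-13 = 52.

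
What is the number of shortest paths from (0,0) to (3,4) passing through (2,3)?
20

Reasoning: To (2,3): C(5,2)=10. From there: C(2,1)=2. Total: 20.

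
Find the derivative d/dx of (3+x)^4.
4(3+x)^3

Solution: Using the power rule: d/dx (3+x)^4 = 4(3+x)^{3}.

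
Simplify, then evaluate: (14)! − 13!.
80,951,270,400

Solution: (14)! − 13! = (14)·13! − 13! = (14−1)·13! = 13·13! = 80,951,270,400.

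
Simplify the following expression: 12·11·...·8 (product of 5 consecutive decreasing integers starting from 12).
This is P(12,5) = 12!/(7)! = 95,040.

Answer: 95,040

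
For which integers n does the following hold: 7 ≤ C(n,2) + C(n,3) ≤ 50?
4, 5, 6

C(3,2)+C(3,3)=4; C(4,2)+C(4,3)=10; C(5,2)+C(5,3)=20; C(6,2)+C(6,3)=35; C(7,2)+C(7,3)=56. So valid n = 4, 5, 6.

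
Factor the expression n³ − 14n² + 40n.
n(n − 4)(n − 10)

Explanation: n³ − 14n² + 40n = n(n² − 14n + 40) = n(n − 4)(n − 10).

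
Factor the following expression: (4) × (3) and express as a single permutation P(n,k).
P(4,2) = 4!/(2)!

Working:
Product of 2 consecutive descending integers starting at 4: P(4,2) = 4!/2! = 12.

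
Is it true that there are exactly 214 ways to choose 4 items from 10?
False

C(10,4) = 210 ≠ 214.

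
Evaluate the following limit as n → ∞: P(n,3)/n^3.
1

P(n,3) = n(n-1)(n-2) ≈ n^3 for large n. Limit = 1.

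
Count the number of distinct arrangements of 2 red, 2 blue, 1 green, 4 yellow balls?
3,780
Multinomial: 9!/(2! × 2! × 1! × 4!) = 3,780.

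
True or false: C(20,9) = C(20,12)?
C(20,9) = 167,960 but C(20,12) = 125,970; symmetry gives C(20,9) = C(20,11), not C(20,12).

Answer: False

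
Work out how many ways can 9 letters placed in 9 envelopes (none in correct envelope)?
133,496

Explanation: Using D(n) = (n-1)[D(n-1) + D(n-2)]:
D(9) = (9-1) × [D(8) + D(7)]
      = 8 × [14833 + 1854]
      = 8 × 16687
      = 133,496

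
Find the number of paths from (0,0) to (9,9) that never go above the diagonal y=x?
4,862

Reasoning: Counted by the Catalan number C_9: C_9 = C(18,9)/(9+1) = 48,620/10 = 4,862.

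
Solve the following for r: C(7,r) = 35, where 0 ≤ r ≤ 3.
3

Working:
C(7,r) is increasing for 0 ≤ r ≤ 3. Stepping up (C(7,r+1) = C(7,r)·(7−r)/(r+1)): C(7,1) = 7, C(7,2) = 21, C(7,3) = 35 ✓. So r = 3.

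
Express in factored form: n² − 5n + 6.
Seek roots whose sum is 5 and product is 6: (2, 3). So n² − 5n + 6 = (n − 2)(n − 3).
Final answer: (n − 2)(n − 3)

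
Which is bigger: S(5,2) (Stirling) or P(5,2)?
P(5,2)

Solution: S(5,2) = 2·S(4,2) + S(4,1) = 2·7 + 1 = 15; P(5,2) = 20.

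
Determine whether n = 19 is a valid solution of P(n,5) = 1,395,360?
Yes

Reasoning: P(19,5) = 19·18·17·16·15 = 1,395,360, which equals 1,395,360.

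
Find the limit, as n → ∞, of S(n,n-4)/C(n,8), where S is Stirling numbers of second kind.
The leading term of S(n,n-4) as a polynomial in n is (7)!!·C(n,8), so the ratio → (7)!! = 105.

Answer: 105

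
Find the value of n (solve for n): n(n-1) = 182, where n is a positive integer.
14
n² − n − 182 = 0, so n = (1 ± √(1 + 4·182))/2 = (1 ± √729)/2 = (1 ± 27)/2, i.e. n = 14 or n = -13. Taking the positive root, n = 14 (check: 14×13 = 182).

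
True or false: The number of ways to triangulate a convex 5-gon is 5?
Triangulations of a convex 5-gon are counted by the Catalan number C_3: C_3 = C(6,3)/(3+1) = 20/4 = 5.

Answer: True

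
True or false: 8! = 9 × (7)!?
False

Explanation: 8! = 8 × 7! = 40,320, but 9 × 7! = 45,360.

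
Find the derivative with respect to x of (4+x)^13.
13(4+x)^12
Using the power rule: d/dx (4+x)^13 = 13(4+x)^{12}.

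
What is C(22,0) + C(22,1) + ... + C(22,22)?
4,194,304

Explanation: Sum of binomial coefficients = 2^22 = 4,194,304.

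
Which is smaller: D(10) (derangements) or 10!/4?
10!/4

Reasoning: D(10) = (10-1)·[D(9) + D(8)] = 9·[133,496 + 14,833] = 1,334,961; 10!/4 = 3,628,800/4 = 907,200.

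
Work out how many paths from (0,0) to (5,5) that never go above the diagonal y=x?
42

Working:
Counted by the Catalan number C_5: C_5 = C(10,5)/(5+1) = 252/6 = 42.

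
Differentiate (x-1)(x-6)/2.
(2x - 7)/2
d/dx[(x-1)(x-6)] = (x-6) + (x-1) = 2x - 7. Dividing by 2 gives (2x - 7)/2.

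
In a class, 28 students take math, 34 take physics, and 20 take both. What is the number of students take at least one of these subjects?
42

Reasoning: |A∪B| = |A|+|B|-|A∩B| = 28+34-20 = 42.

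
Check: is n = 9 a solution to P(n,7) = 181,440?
Yes

Working:
P(9,7) = 9·8·7·6·5·4·3 = 181,440, which equals 181,440.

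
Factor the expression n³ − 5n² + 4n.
n³ − 5n² + 4n = n(n² − 5n + 4) = n(n − 1)(n − 4).
Final answer: n(n − 1)(n − 4)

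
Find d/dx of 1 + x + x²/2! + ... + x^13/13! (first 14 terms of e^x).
1 + x + x²/2! + ... + x^12/12!

Solution: Differentiating term by term gives the first 13 terms of e^x.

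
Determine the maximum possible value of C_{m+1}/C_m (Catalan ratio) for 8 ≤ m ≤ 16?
11/3
C_{m+1}/C_m = 2(2m+1)/(m+2), which increases with m. Maximum at m = 16: 2·33/18 = 11/3.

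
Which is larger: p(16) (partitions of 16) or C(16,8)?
C(16,8)

Solution: Pentagonal recurrence p(n) = p(n−1) + p(n−2) − p(n−5) − p(n−7) + …: p(16) = p(15) + p(14) − p(11) − p(9) + p(4) + p(1) = 176 + 135 − 56 − 30 + 5 + 1 = 231; C(16,8) = 12,870.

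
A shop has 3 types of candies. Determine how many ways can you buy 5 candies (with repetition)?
Stars and bars: C(5+3-1, 5) = C(7, 5) = 21.
Final answer: 21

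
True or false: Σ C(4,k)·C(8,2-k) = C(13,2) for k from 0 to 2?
False

Explanation: Vandermonde's identity gives C(12,2) = 66; RHS C(13,2) = 78.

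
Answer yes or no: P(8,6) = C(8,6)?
P(8,6) = 20,160 but C(8,6) = 28; they differ by a factor of 6! = 720, so the statement does not hold.
Final answer: No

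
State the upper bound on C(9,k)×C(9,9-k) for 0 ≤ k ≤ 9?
15,876

C(9,k)·C(9,9-k) = C(9,k)², maximised at the centre k = 4: C(9,4)² = 15,876.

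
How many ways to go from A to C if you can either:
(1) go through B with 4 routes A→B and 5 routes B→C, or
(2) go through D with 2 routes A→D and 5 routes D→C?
30

Solution: Route via B: 4×5=20. Route via D: 2×5=10. Total: 30.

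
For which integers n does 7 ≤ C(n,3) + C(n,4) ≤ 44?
5, 6

Explanation: C(4,3)+C(4,4)=5; C(5,3)+C(5,4)=15; C(6,3)+C(6,4)=35; C(7,3)+C(7,4)=70. So valid n = 5, 6.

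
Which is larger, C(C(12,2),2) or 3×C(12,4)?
C(C(12,2),2)=2,145, 3×C(12,4)=1,485.

Answer: C(C(12,2),2)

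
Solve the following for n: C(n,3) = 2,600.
26
C(n,3) = n(n−1)(n−2)/3! is increasing in n, and n(n−1)(n−2) = 3!·2,600 = 15,600 ≈ (n−1)^3 gives n ≈ 26.0. Check: C(24,3) = 2,024, C(25,3) = 2,300, C(26,3) = 2,600 ✓. So n = 26.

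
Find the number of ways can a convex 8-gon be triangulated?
Using the Catalan number formula: C_n = C(2n, n) / (n+1)
C_6 = C(12, 6) / (6+1)
     = 924 / 7
     = 132
Final answer: 132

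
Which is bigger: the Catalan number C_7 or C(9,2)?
C_7

Solution: C_7 = C(14,7)/(7+1) = 3,432/8 = 429; C(9,2) = 36.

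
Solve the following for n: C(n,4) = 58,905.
36

C(n,4) = n(n−1)(n−2)(n−3)/4! is increasing in n, and n(n−1)(n−2)(n−3) = 4!·58,905 = 1,413,720 ≈ (n−1.5)^4 gives n ≈ 36.0. Check: C(34,4) = 46,376, C(35,4) = 52,360, C(36,4) = 58,905 ✓. So n = 36.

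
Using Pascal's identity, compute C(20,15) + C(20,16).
20,349

Reasoning: C(20,15) + C(20,16) = C(21,16) = 20,349.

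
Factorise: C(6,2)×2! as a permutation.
C(6,2)×2! = [6!/(2!(4)!)]×2! = 6!/(4)! = P(6,2) = 30.

Answer: P(6,2)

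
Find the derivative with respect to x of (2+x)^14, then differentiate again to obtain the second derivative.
182(2+x)^12

Working:
First derivative: 14(2+x)^{13}. Second derivative: 14·13·(2+x)^{12} = 182(2+x)^{12}.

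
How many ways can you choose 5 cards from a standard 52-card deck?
2,598,960

Reasoning: C(52,5) = 2,598,960.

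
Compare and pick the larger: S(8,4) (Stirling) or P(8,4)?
S(8,4)

Working:
S(8,4) = 4·S(7,4) + S(7,3) = 4·350 + 301 = 1,701; P(8,4) = 1,680.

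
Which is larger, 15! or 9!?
15!

Explanation: 15!=1,307,674,368,000, 9!=362,880. 15! > 9!.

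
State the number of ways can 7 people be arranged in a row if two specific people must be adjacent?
1,440

Solution: Treat pair as unit: (7-1)! arrangements × 2 internal orders = 1,440.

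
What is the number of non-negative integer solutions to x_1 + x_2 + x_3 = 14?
120

Explanation: C(14+3-1, 3-1) = 120.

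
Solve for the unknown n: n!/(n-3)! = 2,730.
15

n!/(n-3)! = n×(n-1)×(n-2), a product of 3 consecutive integers ≈ (n−1)^3. 2,730^(1/3) + 1 ≈ 15.0; check n = 15: 15×14×13 = 2,730 ✓. So n = 15.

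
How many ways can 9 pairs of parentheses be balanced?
4,862

Explanation: Using the Catalan number formula: C_n = C(2n, n) / (n+1)
C_9 = C(18, 9) / (9+1)
     = 48620 / 10
     = 4,862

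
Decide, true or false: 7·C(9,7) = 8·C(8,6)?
False

Absorption identity k·C(n,k) = n·C(n-1,k-1). LHS = 7·36 = 252; RHS = 8·28 = 224.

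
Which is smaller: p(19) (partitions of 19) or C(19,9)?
p(19)

Pentagonal recurrence p(n) = p(n−1) + p(n−2) − p(n−5) − p(n−7) + …: p(19) = p(18) + p(17) − p(14) − p(12) + p(7) + p(4) = 385 + 297 − 135 − 77 + 15 + 5 = 490; C(19,9) = 92,378.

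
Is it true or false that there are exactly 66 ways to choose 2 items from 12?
True
C(12,2) = 66.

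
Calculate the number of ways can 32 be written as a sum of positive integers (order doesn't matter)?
8,349

Reasoning: Pentagonal recurrence p(n) = p(n−1) + p(n−2) − p(n−5) − p(n−7) + …: p(32) = p(31) + p(30) − p(27) − p(25) + p(20) + p(17) − p(10) − p(6) = 6,842 + 5,604 − 3,010 − 1,958 + 627 + 297 − 42 − 11 = 8,349.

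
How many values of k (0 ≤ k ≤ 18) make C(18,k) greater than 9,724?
7

Working:
Row 18 is unimodal and symmetric about k=18/2. C(18,5)=8,568 ≤ 9,724; C(18,6)=18,564 > 9,724; by symmetry C(18,k) > 9,724 for k = 6..12. That's 12 - 6 + 1 = 7 values.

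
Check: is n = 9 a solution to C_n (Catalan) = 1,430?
C_9 = C(18,9)/(9+1) = 48,620/10 = 4,862, which does not equal 1,430.
Final answer: No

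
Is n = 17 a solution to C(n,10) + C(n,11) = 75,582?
No
C(17,10) + C(17,11) = 19,448 + 12,376 = 31,824, which does not equal 75,582.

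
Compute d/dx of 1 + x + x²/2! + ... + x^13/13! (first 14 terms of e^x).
1 + x + x²/2! + ... + x^12/12!
Differentiating term by term gives the first 13 terms of e^x.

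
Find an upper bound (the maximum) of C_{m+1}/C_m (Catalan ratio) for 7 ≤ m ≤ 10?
7/2

C_{m+1}/C_m = 2(2m+1)/(m+2), which increases with m. Maximum at m = 10: 2·21/12 = 7/2.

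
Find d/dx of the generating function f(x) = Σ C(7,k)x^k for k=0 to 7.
Σ k·C(7,k)x^(k-1) for k=1 to 7

Solution: Term-by-term differentiation gives Σ k·C(7,k)x^{k-1} for k=1 to 7.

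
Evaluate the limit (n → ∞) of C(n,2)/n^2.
1/2
C(n,2) ≈ n^2/2! for large n. Limit = 1/2! = 1/2.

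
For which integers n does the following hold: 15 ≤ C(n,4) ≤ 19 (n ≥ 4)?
6

C(5,4)=5; C(6,4)=15; C(7,4)=35. So valid n = 6.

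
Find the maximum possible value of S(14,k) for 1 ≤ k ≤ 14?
Row S(14,k) for k = 1..14 (via S(n,k) = k·S(n−1,k) + S(n−1,k−1)): 1, 8,191, 788,970, 10,391,745, 40,075,035, 63,436,373, 49,329,280, 20,912,320, 5,135,130, 752,752, 66,066, 3,367, 91, 1. The row is unimodal; maximum at k = 6: 63,436,373.
Final answer: 63,436,373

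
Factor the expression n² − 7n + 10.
(n − 2)(n − 5)

Seek roots whose sum is 7 and product is 10: (2, 5). So n² − 7n + 10 = (n − 2)(n − 5).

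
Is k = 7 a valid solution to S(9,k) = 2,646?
S(9,7) = 7·S(8,7) + S(8,6) = 7·28 + 266 = 462, which does not equal 2,646.
Final answer: No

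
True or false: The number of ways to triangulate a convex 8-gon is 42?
Triangulations of a convex 8-gon are counted by the Catalan number C_6: C_6 = C(12,6)/(6+1) = 924/7 = 132.
Final answer: False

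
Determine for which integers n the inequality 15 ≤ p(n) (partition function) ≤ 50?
7, 8, 9, 10

Tabulating p(n) via p(n) = p(n−1) + p(n−2) − p(n−5) − p(n−7) + …: p(6)=11; p(7)=15; p(8)=22; p(9)=30; p(10)=42; p(11)=56. So valid n = 7, 8, 9, 10.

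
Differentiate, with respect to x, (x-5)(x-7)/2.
(2x - 12)/2
d/dx[(x-5)(x-7)] = (x-7) + (x-5) = 2x - 12. Dividing by 2 gives (2x - 12)/2.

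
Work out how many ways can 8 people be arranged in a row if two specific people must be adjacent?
10,080

Working:
Treat pair as unit: (8-1)! arrangements × 2 internal orders = 10,080.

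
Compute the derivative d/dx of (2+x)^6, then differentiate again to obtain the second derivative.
30(2+x)^4

Solution: First derivative: 6(2+x)^{5}. Second derivative: 6·5·(2+x)^{4} = 30(2+x)^{4}.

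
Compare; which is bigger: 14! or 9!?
14!

14!=87,178,291,200, 9!=362,880. 14! > 9!.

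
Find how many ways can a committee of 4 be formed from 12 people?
495
C(12,4) = 12! / (4! × (12-4)!)
         = 12! / (4! × 8!)
         = 495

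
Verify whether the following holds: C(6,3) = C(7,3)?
False

Explanation: LHS = C(6,3) = 20; RHS = C(7,3) = 35. 20 ≠ 35, so the statement does not hold.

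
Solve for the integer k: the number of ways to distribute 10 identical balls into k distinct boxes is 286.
4

Solution: Stars and bars: the count is C(10+k−1, k−1), increasing in k. k=2: C(11,1) = 11, k=3: C(12,2) = 66, k=4: C(13,3) = 286 ✓. So k = 4.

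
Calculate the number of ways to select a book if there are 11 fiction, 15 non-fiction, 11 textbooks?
37

Solution: By the addition principle: 11 + 15 + 11 = 37.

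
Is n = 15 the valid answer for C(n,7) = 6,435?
Yes

Explanation: C(15,7) = 15·14·13·12·11·10·9/7! = 32,432,400/5,040 = 6,435, which equals 6,435.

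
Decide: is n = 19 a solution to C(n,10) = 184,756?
No

Reasoning: C(19,10) = 19·18·17·16·15·14·13·12·11·10/10! = 335,221,286,400/3,628,800 = 92,378, which does not equal 184,756.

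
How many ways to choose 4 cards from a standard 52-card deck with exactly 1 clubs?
13 clubs and 39 non-clubs: C(13,1) × C(39,3) = 13 × 9139 = 118,807.
Final answer: 118,807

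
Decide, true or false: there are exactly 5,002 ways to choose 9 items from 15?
C(15,9) = 5,005 ≠ 5002.

Answer: False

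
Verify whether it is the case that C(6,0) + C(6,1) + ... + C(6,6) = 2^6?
Binomial theorem with x = y = 1: Σ C(6,i) = (1+1)^6 = 2^6 = 64. The statement holds.
Final answer: True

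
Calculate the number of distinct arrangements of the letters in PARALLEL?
Word has 8 letters (P=1, A=2, R=1, L=3, E=1). Arrangements: 8!/Π(k!) = 3,360.

Answer: 3,360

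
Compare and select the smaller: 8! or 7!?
7!

8!=40,320, 7!=5,040. 8! > 7!.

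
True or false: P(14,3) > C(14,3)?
True

Solution: P(14,3) = 2,184 and C(14,3) = 364; P(n,r) = r! × C(n,r) so P > C whenever r ≥ 2.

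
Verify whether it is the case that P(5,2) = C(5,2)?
False

P(5,2) = 20 but C(5,2) = 10; they differ by a factor of 2! = 2, so the statement does not hold.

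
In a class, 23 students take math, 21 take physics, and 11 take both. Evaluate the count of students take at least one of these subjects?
33

Reasoning: |A∪B| = |A|+|B|-|A∩B| = 23+21-11 = 33.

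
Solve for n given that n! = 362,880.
n! is strictly increasing. 7! = 5,040, 8! = 40,320, 9! = 362,880 ✓. So n = 9.
Final answer: 9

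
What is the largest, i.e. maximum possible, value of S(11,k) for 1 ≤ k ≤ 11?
Row S(11,k) for k = 1..11 (via S(n,k) = k·S(n−1,k) + S(n−1,k−1)): 1, 1,023, 28,501, 145,750, 246,730, 179,487, 63,987, 11,880, 1,155, 55, 1. The row is unimodal; maximum at k = 5: 246,730.
Final answer: 246,730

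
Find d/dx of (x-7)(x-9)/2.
d/dx[(x-7)(x-9)] = (x-9) + (x-7) = 2x - 16. Dividing by 2 gives (2x - 16)/2.
Final answer: (2x - 16)/2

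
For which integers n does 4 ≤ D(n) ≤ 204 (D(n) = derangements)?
4, 5

Solution: Using D(n) = (n−1)[D(n−1) + D(n−2)] with D(1)=0, D(2)=1: D(3)=2; D(4)=9; D(5)=44; D(6)=265. So valid n = 4, 5.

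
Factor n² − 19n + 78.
Seek roots whose sum is 19 and product is 78: (6, 13). So n² − 19n + 78 = (n − 6)(n − 13).

Answer: (n − 6)(n − 13)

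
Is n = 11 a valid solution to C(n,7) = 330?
C(11,7) = 11·10·9·8·7·6·5/7! = 1,663,200/5,040 = 330, which equals 330.
Final answer: Yes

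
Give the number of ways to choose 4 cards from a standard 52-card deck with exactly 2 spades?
57,798

13 spades and 39 non-spades: C(13,2) × C(39,2) = 78 × 741 = 57,798.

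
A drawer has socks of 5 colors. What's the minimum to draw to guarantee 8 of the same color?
36

Explanation: Worst case: 7 of each = 35. One more: 36.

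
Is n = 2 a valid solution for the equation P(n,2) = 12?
No

Solution: P(2,2) = 2·1 = 2, which does not equal 12.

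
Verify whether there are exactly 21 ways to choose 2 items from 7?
True

Solution: C(7,2) = 21.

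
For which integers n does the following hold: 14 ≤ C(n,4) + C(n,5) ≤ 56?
C(5,4)+C(5,5)=6; C(6,4)+C(6,5)=21; C(7,4)+C(7,5)=56; C(8,4)+C(8,5)=126. So valid n = 6, 7.
Final answer: 6, 7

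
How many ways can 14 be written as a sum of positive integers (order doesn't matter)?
Pentagonal recurrence p(n) = p(n−1) + p(n−2) − p(n−5) − p(n−7) + …: p(14) = p(13) + p(12) − p(9) − p(7) + p(2) = 101 + 77 − 30 − 15 + 2 = 135.
Final answer: 135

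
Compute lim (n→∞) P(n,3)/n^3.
1

Explanation: P(n,3) = n(n-1)(n-2) ≈ n^3 for large n. Limit = 1.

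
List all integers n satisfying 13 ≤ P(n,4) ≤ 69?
4

Explanation: P(3,4)=0; P(4,4)=24; P(5,4)=120. So valid n = 4.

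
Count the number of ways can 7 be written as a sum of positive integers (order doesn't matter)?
15

Solution: Pentagonal recurrence p(n) = p(n−1) + p(n−2) − p(n−5) − p(n−7) + …: p(7) = p(6) + p(5) − p(2) − p(0) = 11 + 7 − 2 − 1 = 15.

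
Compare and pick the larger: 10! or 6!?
10!
10!=3,628,800, 6!=720. 10! > 6!.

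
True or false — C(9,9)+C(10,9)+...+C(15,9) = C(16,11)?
False

Reasoning: Hockey stick identity gives Σ = C(16,10) = 8,008; RHS C(16,11) = 4,368.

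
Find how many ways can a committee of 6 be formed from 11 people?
C(11,6) = 11! / (6! × (11-6)!)
         = 11! / (6! × 5!)
         = 462
Final answer: 462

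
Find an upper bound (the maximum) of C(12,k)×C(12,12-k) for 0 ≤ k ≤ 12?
C(12,k)·C(12,12-k) = C(12,k)², maximised at the centre k = 6: C(12,6)² = 853,776.
Final answer: 853,776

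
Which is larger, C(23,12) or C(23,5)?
C(23,12)

Solution: C(23,12)=1,352,078, C(23,5)=33,649.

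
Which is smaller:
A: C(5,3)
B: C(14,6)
A
A=C(5,3)=10, B=C(14,6)=3,003.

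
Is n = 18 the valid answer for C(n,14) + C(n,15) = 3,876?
Yes

Solution: C(18,14) + C(18,15) = 3,060 + 816 = 3,876, which equals 3,876.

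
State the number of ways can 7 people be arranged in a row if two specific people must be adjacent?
1,440

Reasoning: Treat pair as unit: (7-1)! arrangements × 2 internal orders = 1,440.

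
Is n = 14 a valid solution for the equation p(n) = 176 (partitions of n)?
Pentagonal recurrence p(n) = p(n−1) + p(n−2) − p(n−5) − p(n−7) + …: p(14) = p(13) + p(12) − p(9) − p(7) + p(2) = 101 + 77 − 30 − 15 + 2 = 135, which does not equal 176.
Final answer: No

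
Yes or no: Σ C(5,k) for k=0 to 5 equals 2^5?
Yes

Solution: Binomial theorem: Σ C(5,k) = (1+1)^5 = 2^5 = 32; RHS 2^5 = 32.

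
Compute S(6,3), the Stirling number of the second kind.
90

Working:
Using the Stirling recurrence: S(n,k) = k·S(n-1,k) + S(n-1,k-1)
S(6,3) = 3·S(5,3) + S(5,2)
         = 3·25 + 15
         = 75 + 15
         = 90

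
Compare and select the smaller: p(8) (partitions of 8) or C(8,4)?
p(8)

Explanation: Pentagonal recurrence p(n) = p(n−1) + p(n−2) − p(n−5) − p(n−7) + …: p(8) = p(7) + p(6) − p(3) − p(1) = 15 + 11 − 3 − 1 = 22; C(8,4) = 70.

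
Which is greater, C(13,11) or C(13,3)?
C(13,3)

Explanation: C(13,11)=78, C(13,3)=286.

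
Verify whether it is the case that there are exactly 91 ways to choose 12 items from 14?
True

Solution: C(14,12) = 91.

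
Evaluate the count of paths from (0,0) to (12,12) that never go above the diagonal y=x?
208,012
Counted by the Catalan number C_12: C_12 = C(24,12)/(12+1) = 2,704,156/13 = 208,012.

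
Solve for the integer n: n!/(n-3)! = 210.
7
n!/(n-3)! = n×(n-1)×(n-2), a product of 3 consecutive integers ≈ (n−1)^3. 210^(1/3) + 1 ≈ 6.9; check n = 7: 7×6×5 = 210 ✓. So n = 7.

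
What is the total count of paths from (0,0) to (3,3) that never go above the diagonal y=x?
5

Solution: Counted by the Catalan number C_3: C_3 = C(6,3)/(3+1) = 20/4 = 5.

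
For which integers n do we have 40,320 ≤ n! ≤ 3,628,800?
8, 9, 10
n! is strictly increasing; 8! = 40,320 and 10! = 3,628,800, so valid n = 8, 9, 10.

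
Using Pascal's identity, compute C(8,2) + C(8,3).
84
C(8,2) + C(8,3) = C(9,3) = 84.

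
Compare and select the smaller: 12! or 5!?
5!
12!=479,001,600, 5!=120. 12! > 5!.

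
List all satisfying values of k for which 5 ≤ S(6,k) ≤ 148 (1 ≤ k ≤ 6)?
S(6,1)=1; S(6,2)=31; S(6,3)=90; S(6,4)=65; S(6,5)=15; S(6,6)=1. So valid k = 2, 3, 4, 5.
Final answer: 2, 3, 4, 5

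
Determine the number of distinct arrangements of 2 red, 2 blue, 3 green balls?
210

Multinomial: 7!/(2! × 2! × 3!) = 210.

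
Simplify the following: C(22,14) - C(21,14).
203,490

C(22,14) - C(21,14) = C(21,13) = 203,490.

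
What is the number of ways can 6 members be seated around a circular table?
120
Circular arrangements: (6-1)! = 120.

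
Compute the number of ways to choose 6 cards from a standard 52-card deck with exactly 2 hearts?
6,415,578

Explanation: 13 hearts and 39 non-hearts: C(13,2) × C(39,4) = 78 × 82251 = 6,415,578.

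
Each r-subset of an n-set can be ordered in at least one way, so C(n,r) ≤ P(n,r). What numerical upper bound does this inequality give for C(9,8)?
362,880

Working:
P(9,8) = 9·8·7·6·5·4·3·2 = 362,880, so C(9,8) ≤ 362,880. (The bound is loose by a factor of 8! = 40,320: C(9,8) = 362,880/40,320 = 9.)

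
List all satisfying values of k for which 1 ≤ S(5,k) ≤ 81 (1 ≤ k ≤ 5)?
1, 2, 3, 4, 5
S(5,1)=1; S(5,2)=15; S(5,3)=25; S(5,4)=10; S(5,5)=1. So valid k = 1, 2, 3, 4, 5.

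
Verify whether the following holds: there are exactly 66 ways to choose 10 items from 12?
C(12,10) = 66.

Answer: True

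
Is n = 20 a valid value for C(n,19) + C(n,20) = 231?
C(20,19) + C(20,20) = 20 + 1 = 21, which does not equal 231.

Answer: No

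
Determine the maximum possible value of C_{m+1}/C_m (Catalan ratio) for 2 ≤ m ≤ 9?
C_{m+1}/C_m = 2(2m+1)/(m+2), which increases with m. Maximum at m = 9: 2·19/11 = 38/11.
Final answer: 38/11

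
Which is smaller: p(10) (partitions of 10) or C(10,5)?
Pentagonal recurrence p(n) = p(n−1) + p(n−2) − p(n−5) − p(n−7) + …: p(10) = p(9) + p(8) − p(5) − p(3) = 30 + 22 − 7 − 3 = 42; C(10,5) = 252.
Final answer: p(10)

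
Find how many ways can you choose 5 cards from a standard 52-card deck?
2,598,960

C(52,5) = 2,598,960.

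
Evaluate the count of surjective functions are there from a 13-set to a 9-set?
130,456,085,760

Reasoning: Onto functions = 9! × S(13,9)
First compute S(13,9) via recurrence:
Using the Stirling recurrence: S(n,k) = k·S(n-1,k) + S(n-1,k-1)
S(13,9) = 9·S(12,9) + S(12,8)
         = 9·22275 + 159027
         = 200475 + 159027
         = 359,502
Then: 362880 × 359502 = 130,456,085,760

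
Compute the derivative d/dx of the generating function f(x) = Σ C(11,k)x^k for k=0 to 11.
Σ k·C(11,k)x^(k-1) for k=1 to 11
Term-by-term differentiation gives Σ k·C(11,k)x^{k-1} for k=1 to 11.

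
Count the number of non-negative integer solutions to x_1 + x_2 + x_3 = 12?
91

Reasoning: C(12+3-1, 3-1) = 91.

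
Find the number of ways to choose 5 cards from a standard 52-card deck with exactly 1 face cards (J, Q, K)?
1,096,680

Solution: 12 face cards and 40 non-face cards: C(12,1) × C(40,4) = 12 × 91,390 = 1,096,680.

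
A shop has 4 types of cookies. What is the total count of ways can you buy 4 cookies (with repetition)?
Stars and bars: C(4+4-1, 4) = C(7, 4) = 35.
Final answer: 35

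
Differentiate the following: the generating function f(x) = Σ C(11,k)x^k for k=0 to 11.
Σ k·C(11,k)x^(k-1) for k=1 to 11

Working:
Term-by-term differentiation gives Σ k·C(11,k)x^{k-1} for k=1 to 11.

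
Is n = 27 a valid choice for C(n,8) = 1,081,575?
No

C(27,8) = 27·26·25·24·23·22·21·20/8! = 89,513,424,000/40,320 = 2,220,075, which does not equal 1,081,575.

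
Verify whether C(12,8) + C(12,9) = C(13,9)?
True

Pascal's identity: LHS = 495 + 220 = 715; RHS = C(13,9) = 715. Both sides agree, so the statement holds.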